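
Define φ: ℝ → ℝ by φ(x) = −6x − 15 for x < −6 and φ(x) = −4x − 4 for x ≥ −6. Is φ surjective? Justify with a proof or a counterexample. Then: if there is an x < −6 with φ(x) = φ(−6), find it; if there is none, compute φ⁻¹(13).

-17/4

Both pieces are strictly decreasing (slopes −6 and −4), so each is injective on its own interval.
The left piece maps (−∞, −6) onto (21, ∞); the right piece maps [−6, ∞) onto (−∞, 20].
The union (21, ∞) ∪ (−∞, 20] omits the interval between 21 and 20; in particular 21 has no preimage. So φ is not surjective.
Because the two images are disjoint, no x < −6 has φ(x) = φ(−6), so we compute φ⁻¹(13): 13 lies in (−∞, 20], so solve −4x − 4 = 13: x = (13 + 4)/(−4) = −17/4.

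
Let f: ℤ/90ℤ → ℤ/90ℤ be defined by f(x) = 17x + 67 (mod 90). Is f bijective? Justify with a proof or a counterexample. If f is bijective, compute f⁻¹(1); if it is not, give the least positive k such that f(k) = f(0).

If f(a) = f(b), then 17a ≡ 17b (mod 90). Because gcd(17, 90) = 1, we may cancel 17 to get a ≡ b (mod 90).
We now compute 17⁻¹ mod 90 explicitly. Euclid's algorithm: 90 = 5·17 + 5, 17 = 3·5 + 2, 5 = 2·2 + 1; back-substituting gives 1 = 53·17 − 10·90, so 17⁻¹ ≡ 53 (mod 90).
Then y ↦ 53(y − 67) is a two-sided inverse to f, so every y ∈ ℤ/90ℤ has a preimage.
So f is bijective.
Since f is bijective, we compute f⁻¹(1): solve 17x + 67 ≡ 1 (mod 90), i.e. 17x ≡ 24 (mod 90).
Multiplying by 17⁻¹ = 53 gives x ≡ 53·24 = 1272 = 14·90 + 12 ≡ 12 (mod 90).
Check: f(12) = 17·12 + 67 = 271 = 3·90 + 1 ≡ 1 (mod 90).

12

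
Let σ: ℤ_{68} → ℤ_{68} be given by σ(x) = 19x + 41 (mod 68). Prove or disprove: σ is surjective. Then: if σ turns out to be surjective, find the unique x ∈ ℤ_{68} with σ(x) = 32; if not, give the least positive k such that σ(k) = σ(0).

21

Since gcd(19, 68) = 1, 19 is invertible modulo 68. Euclid's algorithm: 68 = 3·19 + 11, 19 = 1·11 + 8, 11 = 1·8 + 3, 8 = 2·3 + 2, 3 = 1·2 + 1; back-substituting gives 1 = 43·19 − 12·68, so 19⁻¹ ≡ 43 (mod 68).
Then y ↦ 43(y − 41) is a two-sided inverse to σ, so every y ∈ ℤ_{68} has a preimage.
Therefore σ is surjective.
Since σ is surjective, we find σ⁻¹(32): we need 19x ≡ 32 − 41 ≡ 59 (mod 68). Using 19⁻¹ = 43: x ≡ 43·59 = 2537 = 37·68 + 21, so x = 21.
Check: σ(21) = 19·21 + 41 = 440 = 6·68 + 32 ≡ 32 (mod 68).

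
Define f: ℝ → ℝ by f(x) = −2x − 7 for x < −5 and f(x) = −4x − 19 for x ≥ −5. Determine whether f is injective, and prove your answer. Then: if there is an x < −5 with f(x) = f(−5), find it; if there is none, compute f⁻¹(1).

-5

Both pieces are strictly decreasing (slopes −2 and −4), so each is injective on its own interval.
The left piece maps (−∞, −5) onto (3, ∞); the right piece maps [−5, ∞) onto (−∞, 1].
These images are disjoint, so no value is attained by both pieces. So f is injective.
Because the two images are disjoint, no x < −5 has f(x) = f(−5), so we compute f⁻¹(1): 1 lies in (−∞, 1], so solve −4x − 19 = 1: x = (1 + 19)/(−4) = −5.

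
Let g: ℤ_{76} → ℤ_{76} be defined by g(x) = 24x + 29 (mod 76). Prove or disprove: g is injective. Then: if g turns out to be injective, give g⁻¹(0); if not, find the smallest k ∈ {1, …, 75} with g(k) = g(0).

19

We have gcd(24, 76) = 4 > 1. Taking x_1 = 0 and x_2 = 19: g(0) = 29 and g(19) = 24·19 + 29 = 485 ≡ 29 (mod 76).
So g(0) = g(19) while 0 ≠ 19, therefore g is not injective.
Since g is not injective, we find the least positive k with g(k) = g(0): this means 24k ≡ 0 (mod 76), i.e. 76 ∣ 24k. Since gcd(24, 76) = 4, dividing through by 4 this holds exactly when 19 ∣ 6k, and as gcd(6, 19) = 1, exactly when 19 ∣ k.
The smallest positive such k is 19.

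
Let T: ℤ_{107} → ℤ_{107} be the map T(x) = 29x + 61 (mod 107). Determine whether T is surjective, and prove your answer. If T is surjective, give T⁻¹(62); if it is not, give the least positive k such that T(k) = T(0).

48

Since gcd(29, 107) = 1, 29 is invertible modulo 107. Euclid's algorithm: 107 = 3·29 + 20, 29 = 1·20 + 9, 20 = 2·9 + 2, 9 = 4·2 + 1; back-substituting gives 1 = 48·29 − 13·107, so 29⁻¹ ≡ 48 (mod 107).
Then y ↦ 48(y − 61) is a two-sided inverse to T, so every y ∈ ℤ_{107} has a preimage.
Hence T is surjective.
Since T is surjective, we compute T⁻¹(62): solve 29x + 61 ≡ 62 (mod 107), i.e. 29x ≡ 1 (mod 107).
Multiplying by 29⁻¹ = 48 gives x ≡ 48·1 = 48 ≡ 48 (mod 107).
Check: T(48) = 29·48 + 61 = 1453 = 13·107 + 62 ≡ 62 (mod 107).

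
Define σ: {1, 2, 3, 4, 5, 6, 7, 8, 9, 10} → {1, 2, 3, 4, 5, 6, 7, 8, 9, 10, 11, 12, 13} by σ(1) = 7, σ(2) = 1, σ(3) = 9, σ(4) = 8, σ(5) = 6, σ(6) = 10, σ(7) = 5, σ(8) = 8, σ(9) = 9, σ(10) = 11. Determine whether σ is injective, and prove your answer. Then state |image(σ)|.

σ(4) = 8 = σ(8) with 4 ≠ 8, so σ is not injective.
The image of σ is {1, 5, 6, 7, 8, 9, 10, 11}, which has 8 elements.

8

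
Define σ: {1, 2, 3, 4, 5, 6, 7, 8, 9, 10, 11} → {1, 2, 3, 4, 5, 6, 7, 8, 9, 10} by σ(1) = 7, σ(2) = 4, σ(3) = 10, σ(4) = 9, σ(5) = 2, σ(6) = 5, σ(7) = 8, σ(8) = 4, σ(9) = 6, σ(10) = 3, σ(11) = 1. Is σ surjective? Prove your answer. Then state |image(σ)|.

Every element of the codomain has a preimage: 1 = σ(11), 2 = σ(5), 3 = σ(10), 4 = σ(2), 5 = σ(6), 6 = σ(9), 7 = σ(1), 8 = σ(7), 9 = σ(4), 10 = σ(3).
Therefore σ is surjective.
The image of σ is {1, 2, 3, 4, 5, 6, 7, 8, 9, 10}, which has 10 elements.

10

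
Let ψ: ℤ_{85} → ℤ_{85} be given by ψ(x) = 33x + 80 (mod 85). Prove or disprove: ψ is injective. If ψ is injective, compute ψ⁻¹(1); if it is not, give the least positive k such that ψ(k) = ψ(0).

Recall: ψ is injective if ψ(u) = ψ(v) implies u = v.
If ψ(u) = ψ(v), then 33u ≡ 33v (mod 85). Because gcd(33, 85) = 1, we may cancel 33 to get u ≡ v (mod 85).
So ψ is injective.
We now compute 33⁻¹ mod 85 explicitly. Euclid's algorithm: 85 = 2·33 + 19, 33 = 1·19 + 14, 19 = 1·14 + 5, 14 = 2·5 + 4, 5 = 1·4 + 1; back-substituting gives 1 = 67·33 − 26·85, so 33⁻¹ ≡ 67 (mod 85).
Since ψ is injective, we find ψ⁻¹(1): we need 33x ≡ 1 − 80 ≡ 6 (mod 85). Using 33⁻¹ = 67: x ≡ 67·6 = 402 = 4·85 + 62, so x = 62.
Check: ψ(62) = 33·62 + 80 = 2126 = 25·85 + 1 ≡ 1 (mod 85).

62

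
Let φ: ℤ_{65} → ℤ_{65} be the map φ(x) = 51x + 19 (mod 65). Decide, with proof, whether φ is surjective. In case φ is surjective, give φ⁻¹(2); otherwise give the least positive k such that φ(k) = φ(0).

Recall: surjectivity means every element of the codomain has a preimage under φ.
Since gcd(51, 65) = 1, 51 is invertible modulo 65. Euclid's algorithm: 65 = 1·51 + 14, 51 = 3·14 + 9, 14 = 1·9 + 5, 9 = 1·5 + 4, 5 = 1·4 + 1; back-substituting gives 1 = 51·51 − 40·65, so 51⁻¹ ≡ 51 (mod 65).
For any y ∈ ℤ_{65}, x = 51(y − 19) mod 65 satisfies φ(x) = 51·51(y − 19) + 19 ≡ y (since 51·51 ≡ 1 mod 65). So every y has a preimage.
Thus φ is surjective.
Since φ is surjective, we find φ⁻¹(2): we need 51x ≡ 2 − 19 ≡ 48 (mod 65). Using 51⁻¹ = 51: x ≡ 51·48 = 2448 = 37·65 + 43, so x = 43.
Check: φ(43) = 51·43 + 19 = 2212 = 34·65 + 2 ≡ 2 (mod 65).

43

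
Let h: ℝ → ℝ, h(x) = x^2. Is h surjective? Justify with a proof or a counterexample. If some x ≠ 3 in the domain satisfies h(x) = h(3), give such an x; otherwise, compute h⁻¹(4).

-3

Since 2 is even, x^2 ≥ 0 for all x ∈ ℝ, so −1 ∈ ℝ has no preimage. Therefore h is not surjective.
For the follow-up, such an x exists: taking x = −3 ∈ ℝ gives h(−3) = 9 = h(3) with −3 ≠ 3.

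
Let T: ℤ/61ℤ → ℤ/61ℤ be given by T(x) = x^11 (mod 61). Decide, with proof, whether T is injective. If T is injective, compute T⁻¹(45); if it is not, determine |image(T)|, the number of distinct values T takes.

36

Since 61 is prime, the nonzero elements of ℤ/61ℤ form a cyclic group of order 60.
As gcd(11, 60) = 1, raising to the 11th power is a bijection on this group: if u^11 ≡ v^11 then (uv^{−1})^11 = 1, and the only element of order dividing gcd(11, 60) = 1 is 1, so u = v.
With T(0) = 0 this makes T injective on all of ℤ/61ℤ, hence bijective (finite equal-size domain and codomain). In particular T is injective.
Since T is injective, we find the preimage of 45. The inverse of x ↦ x^11 on (ℤ/61ℤ)^× is x ↦ x^11, because 11·11 = 121 = 2·60 + 1 ≡ 1 (mod 60) and x^{60} = 1 for x ≠ 0 (Fermat). So T⁻¹(45) = 45^11 mod 61.
Repeated squaring mod 61: 45^1 ≡ 45, 45^2 ≡ 45² = 2025 ≡ 12, 45^4 ≡ 12² = 144 ≡ 22, 45^8 ≡ 22² = 484 ≡ 57. Since 11 = 8 + 2 + 1, 45^11 ≡ 57·12·45: 57·12 = 684 ≡ 13, then 13·45 = 585 ≡ 36. So 45^11 ≡ 36 (mod 61).
Hence T⁻¹(45) = 36.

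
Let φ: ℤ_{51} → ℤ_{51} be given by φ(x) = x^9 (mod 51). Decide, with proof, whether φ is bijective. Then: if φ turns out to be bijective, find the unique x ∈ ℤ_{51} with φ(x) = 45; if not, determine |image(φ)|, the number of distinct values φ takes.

Computing x^9 mod 51 for each x (by repeated squaring, reducing mod 51 at every step), the values φ(0), φ(1), …, φ(50) are: 0, 1, 2, 48, 4, 29, 45, 10, 8, 9, 7, 23, 39, 13, 20, 15, 16, 17, 18, 19, 14, 21, 46, 11, 27, 25, 26, 24, 40, 5, 30, 37, 32, 33, 34, 35, 36, 31, 38, 12, 28, 44, 42, 43, 41, 6, 22, 47, 3, 49, 50.
Every element of ℤ_{51} appears exactly once in this list, so φ is a bijection, and in particular bijective.
Since φ is bijective, we read off the preimage of 45 from the same table: φ(6) = 45, so φ⁻¹(45) = 6.

6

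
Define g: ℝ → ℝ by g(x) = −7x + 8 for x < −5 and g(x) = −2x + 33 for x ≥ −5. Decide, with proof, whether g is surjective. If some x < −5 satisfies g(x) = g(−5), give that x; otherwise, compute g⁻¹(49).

Both pieces are strictly decreasing (slopes −7 and −2), so each is injective on its own interval.
The left piece maps (−∞, −5) onto (43, ∞); the right piece maps [−5, ∞) onto (−∞, 43].
These images together cover ℝ, so g is surjective.
Because the two images are disjoint, no x < −5 has g(x) = g(−5), so we compute g⁻¹(49): 49 lies in (43, ∞), so solve −7x + 8 = 49: x = (49 − 8)/(−7) = −41/7.

-41/7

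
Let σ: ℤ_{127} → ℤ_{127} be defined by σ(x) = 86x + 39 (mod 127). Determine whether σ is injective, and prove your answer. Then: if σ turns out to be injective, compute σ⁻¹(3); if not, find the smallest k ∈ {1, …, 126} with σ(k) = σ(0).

If σ(x_1) = σ(x_2), then 86x_1 ≡ 86x_2 (mod 127). Because gcd(86, 127) = 1, we may cancel 86 to get x_1 ≡ x_2 (mod 127).
Hence σ is injective.
We now compute 86⁻¹ mod 127 explicitly. Euclid's algorithm: 127 = 1·86 + 41, 86 = 2·41 + 4, 41 = 10·4 + 1; back-substituting gives 1 = 96·86 − 65·127, so 86⁻¹ ≡ 96 (mod 127).
Since σ is injective, we find σ⁻¹(3): we need 86x ≡ 3 − 39 ≡ 91 (mod 127). Using 86⁻¹ = 96: x ≡ 96·91 = 8736 = 68·127 + 100, so x = 100.
Check: σ(100) = 86·100 + 39 = 8639 = 68·127 + 3 ≡ 3 (mod 127).

100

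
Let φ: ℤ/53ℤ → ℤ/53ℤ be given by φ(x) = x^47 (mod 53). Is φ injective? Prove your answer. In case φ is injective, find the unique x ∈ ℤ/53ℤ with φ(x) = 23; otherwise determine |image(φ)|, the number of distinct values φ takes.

Since 53 is prime, the nonzero elements of ℤ/53ℤ form a cyclic group of order 52.
As gcd(47, 52) = 1, raising to the 47th power is a bijection on this group: if x_1^47 ≡ x_2^47 then (x_1x_2^{−1})^47 = 1, and the only element of order dividing gcd(47, 52) = 1 is 1, so x_1 = x_2.
With φ(0) = 0 this makes φ injective on all of ℤ/53ℤ, hence bijective (finite equal-size domain and codomain). In particular φ is injective.
Since φ is injective, we find the preimage of 23. The inverse of x ↦ x^47 on (ℤ/53ℤ)^× is x ↦ x^31, because 47·31 = 1457 = 28·52 + 1 ≡ 1 (mod 52) and x^{52} = 1 for x ≠ 0 (Fermat). So φ⁻¹(23) = 23^31 mod 53.
Repeated squaring mod 53: 23^1 ≡ 23, 23^2 ≡ 23² = 529 ≡ 52, 23^4 ≡ 52² = 2704 ≡ 1, 23^8 ≡ 1² = 1, 23^16 ≡ 1² = 1. Since 31 = 16 + 8 + 4 + 2 + 1, 23^31 ≡ 1·1·1·52·23: 1·1 = 1, then 1·1 = 1, then 1·52 = 52, then 52·23 = 1196 ≡ 30. So 23^31 ≡ 30 (mod 53).
Hence φ⁻¹(23) = 30.

30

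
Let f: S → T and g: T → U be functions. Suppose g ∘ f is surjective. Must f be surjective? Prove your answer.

No. Take S = {0}, T = {0, 1, 2}, U = {0}, f(a) = 0 for every a ∈ S, and g(b) = 0 for every b ∈ T.
Then g ∘ f is surjective onto {0}, but 2 ∈ T has no preimage under f, so f is not surjective.

not surjective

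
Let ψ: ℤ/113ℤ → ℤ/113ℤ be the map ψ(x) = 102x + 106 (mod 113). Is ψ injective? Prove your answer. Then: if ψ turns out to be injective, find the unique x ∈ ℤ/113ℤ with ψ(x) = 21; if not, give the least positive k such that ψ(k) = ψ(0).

18

Suppose ψ(x_1) = ψ(x_2) in ℤ/113ℤ. Then 102x_1 + 106 ≡ 102x_2 + 106 (mod 113), thus 102(x_1 − x_2) ≡ 0 (mod 113).
Since gcd(102, 113) = 1, 102 is invertible modulo 113, thus x_1 − x_2 ≡ 0 (mod 113), i.e. x_1 = x_2.
So ψ is injective.
We now compute 102⁻¹ mod 113 explicitly. Euclid's algorithm: 113 = 1·102 + 11, 102 = 9·11 + 3, 11 = 3·3 + 2, 3 = 1·2 + 1; back-substituting gives 1 = 41·102 − 37·113, so 102⁻¹ ≡ 41 (mod 113).
Since ψ is injective, we find ψ⁻¹(21): we need 102x ≡ 21 − 106 ≡ 28 (mod 113). Using 102⁻¹ = 41: x ≡ 41·28 = 1148 = 10·113 + 18, so x = 18.
Check: ψ(18) = 102·18 + 106 = 1942 = 17·113 + 21 ≡ 21 (mod 113).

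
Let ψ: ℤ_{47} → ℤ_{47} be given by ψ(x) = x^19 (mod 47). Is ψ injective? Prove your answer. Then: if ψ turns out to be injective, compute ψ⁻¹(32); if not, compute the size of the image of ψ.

18

Since 47 is prime, the nonzero elements of ℤ_{47} form a cyclic group of order 46.
As gcd(19, 46) = 1, raising to the 19th power is a bijection on this group: if u^19 ≡ v^19 then (uv^{−1})^19 = 1, and the only element of order dividing gcd(19, 46) = 1 is 1, so u = v.
With ψ(0) = 0 this makes ψ injective on all of ℤ_{47}, hence bijective (finite equal-size domain and codomain). In particular ψ is injective.
Since ψ is injective, we find the preimage of 32. The inverse of x ↦ x^19 on (ℤ_{47})^× is x ↦ x^17, because 19·17 = 323 = 7·46 + 1 ≡ 1 (mod 46) and x^{46} = 1 for x ≠ 0 (Fermat). So ψ⁻¹(32) = 32^17 mod 47.
Repeated squaring mod 47: 32^1 ≡ 32, 32^2 ≡ 32² = 1024 ≡ 37, 32^4 ≡ 37² = 1369 ≡ 6, 32^8 ≡ 6² = 36, 32^16 ≡ 36² = 1296 ≡ 27. Since 17 = 16 + 1, 32^17 ≡ 27·32: 27·32 = 864 ≡ 18. So 32^17 ≡ 18 (mod 47).
Hence ψ⁻¹(32) = 18.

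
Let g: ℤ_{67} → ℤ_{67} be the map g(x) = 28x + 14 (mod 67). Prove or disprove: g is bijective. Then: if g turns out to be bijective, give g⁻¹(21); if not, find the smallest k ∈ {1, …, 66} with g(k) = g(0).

Suppose g(u) = g(v) in ℤ_{67}. Then 28u + 14 ≡ 28v + 14 (mod 67), therefore 28(u − v) ≡ 0 (mod 67).
Since gcd(28, 67) = 1, 28 is invertible modulo 67, hence u − v ≡ 0 (mod 67), i.e. u = v.
We now compute 28⁻¹ mod 67 explicitly. Euclid's algorithm: 67 = 2·28 + 11, 28 = 2·11 + 6, 11 = 1·6 + 5, 6 = 1·5 + 1; back-substituting gives 1 = 12·28 − 5·67, so 28⁻¹ ≡ 12 (mod 67).
Then y ↦ 12(y − 14) is a two-sided inverse to g, so every y ∈ ℤ_{67} has a preimage.
Therefore g is bijective.
Since g is bijective, we find g⁻¹(21): we need 28x ≡ 21 − 14 ≡ 7 (mod 67). Using 28⁻¹ = 12: x ≡ 12·7 = 84 = 1·67 + 17, so x = 17.
Check: g(17) = 28·17 + 14 = 490 = 7·67 + 21 ≡ 21 (mod 67).

17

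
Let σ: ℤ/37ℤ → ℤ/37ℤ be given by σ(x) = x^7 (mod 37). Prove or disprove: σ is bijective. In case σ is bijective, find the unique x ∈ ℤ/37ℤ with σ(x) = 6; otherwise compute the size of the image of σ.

31

Since 37 is prime, the nonzero elements of ℤ/37ℤ form a cyclic group of order 36.
As gcd(7, 36) = 1, raising to the 7th power is a bijection on this group: if s^7 ≡ t^7 then (st^{−1})^7 = 1, and the only element of order dividing gcd(7, 36) = 1 is 1, so s = t.
With σ(0) = 0 this makes σ injective on all of ℤ/37ℤ, hence bijective (finite equal-size domain and codomain). In particular σ is bijective.
Since σ is bijective, we find the preimage of 6. The inverse of x ↦ x^7 on (ℤ/37ℤ)^× is x ↦ x^31, because 7·31 = 217 = 6·36 + 1 ≡ 1 (mod 36) and x^{36} = 1 for x ≠ 0 (Fermat). So σ⁻¹(6) = 6^31 mod 37.
Repeated squaring mod 37: 6^1 ≡ 6, 6^2 ≡ 6² = 36, 6^4 ≡ 36² = 1296 ≡ 1, 6^8 ≡ 1² = 1, 6^16 ≡ 1² = 1. Since 31 = 16 + 8 + 4 + 2 + 1, 6^31 ≡ 1·1·1·36·6: 1·1 = 1, then 1·1 = 1, then 1·36 = 36, then 36·6 = 216 ≡ 31. So 6^31 ≡ 31 (mod 37).
Hence σ⁻¹(6) = 31.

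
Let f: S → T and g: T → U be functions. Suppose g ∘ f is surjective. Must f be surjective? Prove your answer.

not surjective

No. Take S = {0, 1}, T = {0, 1, 2, 3, 4}, U = {0}, f(a) = 0 for every a ∈ S, and g(b) = 0 for every b ∈ T.
Then g ∘ f is surjective onto {0}, but 4 ∈ T has no preimage under f, so f is not surjective.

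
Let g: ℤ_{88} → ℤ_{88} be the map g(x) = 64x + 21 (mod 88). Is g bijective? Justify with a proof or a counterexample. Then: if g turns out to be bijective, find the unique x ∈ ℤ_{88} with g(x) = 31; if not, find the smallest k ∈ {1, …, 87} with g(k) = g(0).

We have gcd(64, 88) = 8 > 1. Taking a = 0 and b = 11: g(0) = 21 and g(11) = 64·11 + 21 = 725 ≡ 21 (mod 88).
So g(0) = g(11) while 0 ≠ 11, so g is not injective, hence not bijective.
Since g is not bijective, we find the least positive k with g(k) = g(0): this means 64k ≡ 0 (mod 88), i.e. 88 ∣ 64k. Since gcd(64, 88) = 8, dividing through by 8 this holds exactly when 11 ∣ 8k, and as gcd(8, 11) = 1, exactly when 11 ∣ k.
The smallest positive such k is 11.

11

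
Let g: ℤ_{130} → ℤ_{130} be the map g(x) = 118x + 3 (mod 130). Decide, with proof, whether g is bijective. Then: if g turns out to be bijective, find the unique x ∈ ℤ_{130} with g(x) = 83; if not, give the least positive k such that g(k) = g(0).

We have gcd(118, 130) = 2 > 1. Taking x_1 = 0 and x_2 = 65: g(0) = 3 and g(65) = 118·65 + 3 = 7673 ≡ 3 (mod 130).
So g(0) = g(65) while 0 ≠ 65, thus g is not injective, hence not bijective.
Since g is not bijective, we find the least positive k with g(k) = g(0): this means 118k ≡ 0 (mod 130), i.e. 130 ∣ 118k. Since gcd(118, 130) = 2, dividing through by 2 this holds exactly when 65 ∣ 59k, and as gcd(59, 65) = 1, exactly when 65 ∣ k.
The smallest positive such k is 65.

65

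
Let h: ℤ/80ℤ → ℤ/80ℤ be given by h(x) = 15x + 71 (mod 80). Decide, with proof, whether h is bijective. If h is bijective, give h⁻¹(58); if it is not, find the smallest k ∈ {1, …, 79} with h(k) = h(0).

16

We have gcd(15, 80) = 5 > 1. Taking u = 0 and v = 16: h(0) = 71 and h(16) = 15·16 + 71 = 311 ≡ 71 (mod 80).
So h(0) = h(16) while 0 ≠ 16, hence h is not injective, hence not bijective.
Since h is not bijective, we find the least positive k with h(k) = h(0): this means 15k ≡ 0 (mod 80), i.e. 80 ∣ 15k. Since gcd(15, 80) = 5, dividing through by 5 this holds exactly when 16 ∣ 3k, and as gcd(3, 16) = 1, exactly when 16 ∣ k.
The smallest positive such k is 16.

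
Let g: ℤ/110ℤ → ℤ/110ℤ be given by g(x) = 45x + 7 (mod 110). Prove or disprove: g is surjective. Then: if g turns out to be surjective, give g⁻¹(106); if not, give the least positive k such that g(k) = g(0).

Since gcd(45, 110) = 5, we have 45x ≡ 0 (mod 5) for all x, so g(x) ≡ 2 (mod 5).
But 0 ≢ 2 (mod 5), so 0 ∈ ℤ/110ℤ has no preimage. Therefore g is not surjective.
Since g is not surjective, we find the least positive k with g(k) = g(0): this means 45k ≡ 0 (mod 110), i.e. 110 ∣ 45k. Since gcd(45, 110) = 5, dividing through by 5 this holds exactly when 22 ∣ 9k, and as gcd(9, 22) = 1, exactly when 22 ∣ k.
The smallest positive such k is 22.

22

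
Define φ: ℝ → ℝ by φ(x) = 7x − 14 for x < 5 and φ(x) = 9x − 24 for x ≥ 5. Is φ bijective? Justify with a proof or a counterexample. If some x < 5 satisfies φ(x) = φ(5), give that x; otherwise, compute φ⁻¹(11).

25/7

Both pieces are strictly increasing (slopes 7 and 9), so each is injective on its own interval.
The left piece maps (−∞, 5) onto (−∞, 21); the right piece maps [5, ∞) onto [21, ∞).
Since 21 = 21, the images partition ℝ: φ is injective and surjective, hence bijective.
Because the two images are disjoint, no x < 5 has φ(x) = φ(5), so we compute φ⁻¹(11): 11 lies in (−∞, 21), so solve 7x − 14 = 11: x = (11 + 14)/7 = 25/7.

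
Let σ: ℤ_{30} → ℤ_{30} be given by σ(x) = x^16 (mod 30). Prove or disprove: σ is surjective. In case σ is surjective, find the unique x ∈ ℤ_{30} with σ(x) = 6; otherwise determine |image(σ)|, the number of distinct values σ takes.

σ(2): Repeated squaring mod 30: 2^1 ≡ 2, 2^2 ≡ 2² = 4, 2^4 ≡ 4² = 16, 2^8 ≡ 16² = 256 ≡ 16, 2^16 ≡ 16² = 256 ≡ 16. So 2^16 ≡ 16 (mod 30).
σ(4): Repeated squaring mod 30: 4^1 ≡ 4, 4^2 ≡ 4² = 16, 4^4 ≡ 16² = 256 ≡ 16, 4^8 ≡ 16² = 256 ≡ 16, 4^16 ≡ 16² = 256 ≡ 16. So 4^16 ≡ 16 (mod 30).
So σ(2) = σ(4) = 16 while 2 ≠ 4, thus σ is not injective.
A non-injective map from the 30-element set ℤ_{30} to itself takes at most 29 distinct values, so it cannot be surjective. Hence σ is not surjective.
Since σ is not surjective, we determine |image(σ)|. Computing x^16 mod 30 for each x (by repeated squaring, reducing mod 30 at every step), the values σ(0), σ(1), …, σ(29) are: 0, 1, 16, 21, 16, 25, 6, 1, 16, 21, 10, 1, 6, 1, 16, 15, 16, 1, 6, 1, 10, 21, 16, 1, 6, 25, 16, 21, 16, 1.
The distinct values are {0, 1, 6, 10, 15, 16, 21, 25}; there are 8 of them.

8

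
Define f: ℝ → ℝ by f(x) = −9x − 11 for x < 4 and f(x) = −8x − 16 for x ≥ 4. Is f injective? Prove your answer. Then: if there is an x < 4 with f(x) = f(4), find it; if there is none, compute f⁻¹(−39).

28/9

Both pieces are strictly decreasing (slopes −9 and −8), so each is injective on its own interval.
The left piece maps (−∞, 4) onto (−47, ∞); the right piece maps [4, ∞) onto (−∞, −48].
These images are disjoint, so no value is attained by both pieces. Hence f is injective.
Because the two images are disjoint, no x < 4 has f(x) = f(4), so we compute f⁻¹(−39): −39 lies in (−47, ∞), so solve −9x − 11 = −39: x = (−39 + 11)/(−9) = 28/9.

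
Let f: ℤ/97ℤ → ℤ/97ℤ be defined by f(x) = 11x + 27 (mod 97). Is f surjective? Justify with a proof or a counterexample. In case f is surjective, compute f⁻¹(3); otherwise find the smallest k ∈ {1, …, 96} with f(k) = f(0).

By definition, surjectivity means every element of the codomain has a preimage under f.
Since gcd(11, 97) = 1, 11 is invertible modulo 97. Euclid's algorithm: 97 = 8·11 + 9, 11 = 1·9 + 2, 9 = 4·2 + 1; back-substituting gives 1 = 53·11 − 6·97, so 11⁻¹ ≡ 53 (mod 97).
Then y ↦ 53(y − 27) is a two-sided inverse to f, so every y ∈ ℤ/97ℤ has a preimage.
So f is surjective.
Since f is surjective, we find f⁻¹(3): we need 11x ≡ 3 − 27 ≡ 73 (mod 97). Using 11⁻¹ = 53: x ≡ 53·73 = 3869 = 39·97 + 86, so x = 86.
Check: f(86) = 11·86 + 27 = 973 = 10·97 + 3 ≡ 3 (mod 97).

86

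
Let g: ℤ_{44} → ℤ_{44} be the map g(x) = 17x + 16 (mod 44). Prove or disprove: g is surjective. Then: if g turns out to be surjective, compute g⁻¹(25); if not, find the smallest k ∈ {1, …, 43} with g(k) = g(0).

Since gcd(17, 44) = 1, 17 is invertible modulo 44. Euclid's algorithm: 44 = 2·17 + 10, 17 = 1·10 + 7, 10 = 1·7 + 3, 7 = 2·3 + 1; back-substituting gives 1 = 13·17 − 5·44, so 17⁻¹ ≡ 13 (mod 44).
For any y ∈ ℤ_{44}, x = 13(y − 16) mod 44 satisfies g(x) = 17·13(y − 16) + 16 ≡ y (since 17·13 ≡ 1 mod 44). So every y has a preimage.
So g is surjective.
Since g is surjective, we compute g⁻¹(25): solve 17x + 16 ≡ 25 (mod 44), i.e. 17x ≡ 9 (mod 44).
Multiplying by 17⁻¹ = 13 gives x ≡ 13·9 = 117 = 2·44 + 29 ≡ 29 (mod 44).
Check: g(29) = 17·29 + 16 = 509 = 11·44 + 25 ≡ 25 (mod 44).

29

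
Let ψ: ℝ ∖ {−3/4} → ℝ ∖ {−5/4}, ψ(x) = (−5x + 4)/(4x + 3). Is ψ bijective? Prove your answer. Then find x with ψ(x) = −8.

Suppose ψ(s) = ψ(t). Cross-multiplying: (−5s + 4)(4t + 3) = (−5t + 4)(4s + 3).
Expanding both sides and cancelling the symmetric terms leaves −31·(s − t) = 0. Since −31 ≠ 0, s = t. So ψ is injective.
For any y ≠ −5/4, solving y(4x + 3) = −5x + 4 for x gives a well-defined x ≠ −3/4. So ψ is surjective.
Therefore ψ is bijective.
Solving ψ(x) = −8: cross-multiplying gives −5x + 4 = −8(4x + 3), which rearranges to 27x = −28, so x = −28/27.

-28/27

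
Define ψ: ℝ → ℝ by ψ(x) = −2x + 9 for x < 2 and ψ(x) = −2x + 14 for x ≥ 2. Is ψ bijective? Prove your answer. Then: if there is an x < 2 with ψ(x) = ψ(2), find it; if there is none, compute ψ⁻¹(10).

Both pieces are strictly decreasing (slopes −2 and −2), so each is injective on its own interval.
The left piece maps (−∞, 2) onto (5, ∞); the right piece maps [2, ∞) onto (−∞, 10].
These images overlap. In particular ψ(2) = 10 (right piece), and solving −2x + 9 = 10 on the left piece gives x = −1/2 < 2.
So ψ(−1/2) = ψ(2) with −1/2 ≠ 2, and ψ is not injective, hence not bijective. This x = −1/2 is the requested value below 2.

-1/2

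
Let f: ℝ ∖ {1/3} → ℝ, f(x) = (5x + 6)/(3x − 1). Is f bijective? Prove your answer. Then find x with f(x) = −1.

-5/8

If f(x) = 5/3, cross-multiplying gives 3(5x + 6) = 5(3x − 1), which simplifies to 18 = −5 — false.  So 5/3 has no preimage and f is not surjective.
Hence f is not bijective.
Solving f(x) = −1: cross-multiplying gives 5x + 6 = −1(3x − 1), which rearranges to 8x = −5, so x = −5/8.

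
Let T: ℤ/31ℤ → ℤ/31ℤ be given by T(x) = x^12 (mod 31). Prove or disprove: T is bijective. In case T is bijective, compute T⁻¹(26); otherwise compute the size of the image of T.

T(1) = 1^12 = 1.
T(5): Repeated squaring mod 31: 5^1 ≡ 5, 5^2 ≡ 5² = 25, 5^4 ≡ 25² = 625 ≡ 5, 5^8 ≡ 5² = 25. Since 12 = 8 + 4, 5^12 ≡ 25·5: 25·5 = 125 ≡ 1. So 5^12 ≡ 1 (mod 31).
So T(1) = T(5) = 1 while 1 ≠ 5, thus T is not injective, hence not bijective.
Since T is not bijective, we determine |image(T)|. Computing x^12 mod 31 for each x (by repeated squaring, reducing mod 31 at every step), the values T(0), T(1), …, T(30) are: 0, 1, 4, 8, 16, 1, 1, 16, 2, 2, 4, 16, 4, 8, 2, 8, 8, 2, 8, 4, 16, 4, 2, 2, 16, 1, 1, 16, 8, 4, 1.
The distinct values are {0, 1, 2, 4, 8, 16}; there are 6 of them.

6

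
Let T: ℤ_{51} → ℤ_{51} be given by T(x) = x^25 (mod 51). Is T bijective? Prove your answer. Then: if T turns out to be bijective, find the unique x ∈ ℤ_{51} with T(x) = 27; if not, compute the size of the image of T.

24

Computing x^25 mod 51 for each x (by repeated squaring, reducing mod 51 at every step), the values T(0), T(1), …, T(50) are: 0, 1, 2, 48, 4, 29, 45, 10, 8, 9, 7, 23, 39, 13, 20, 15, 16, 17, 18, 19, 14, 21, 46, 11, 27, 25, 26, 24, 40, 5, 30, 37, 32, 33, 34, 35, 36, 31, 38, 12, 28, 44, 42, 43, 41, 6, 22, 47, 3, 49, 50.
Every element of ℤ_{51} appears exactly once in this list, so T is a bijection, and in particular bijective.
Since T is bijective, we read off the preimage of 27 from the same table: T(24) = 27, so T⁻¹(27) = 24.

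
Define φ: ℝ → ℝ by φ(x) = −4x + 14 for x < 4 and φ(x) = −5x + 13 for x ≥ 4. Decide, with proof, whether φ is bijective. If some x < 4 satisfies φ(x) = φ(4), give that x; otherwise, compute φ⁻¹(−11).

24/5

Both pieces are strictly decreasing (slopes −4 and −5), so each is injective on its own interval.
The left piece maps (−∞, 4) onto (−2, ∞); the right piece maps [4, ∞) onto (−∞, −7].
The images leave a gap (−2 has no preimage), so φ is not surjective, hence not bijective.
Because the two images are disjoint, no x < 4 has φ(x) = φ(4), so we compute φ⁻¹(−11): −11 lies in (−∞, −7], so solve −5x + 13 = −11: x = (−11 − 13)/(−5) = 24/5.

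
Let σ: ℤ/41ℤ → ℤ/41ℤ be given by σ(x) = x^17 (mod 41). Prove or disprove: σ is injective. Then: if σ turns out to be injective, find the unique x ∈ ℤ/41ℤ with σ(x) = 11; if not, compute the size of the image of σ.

Since 41 is prime, the nonzero elements of ℤ/41ℤ form a cyclic group of order 40.
As gcd(17, 40) = 1, raising to the 17th power is a bijection on this group: if x_1^17 ≡ x_2^17 then (x_1x_2^{−1})^17 = 1, and the only element of order dividing gcd(17, 40) = 1 is 1, so x_1 = x_2.
With σ(0) = 0 this makes σ injective on all of ℤ/41ℤ, hence bijective (finite equal-size domain and codomain). In particular σ is injective.
Since σ is injective, we find the preimage of 11. The inverse of x ↦ x^17 on (ℤ/41ℤ)^× is x ↦ x^33, because 17·33 = 561 = 14·40 + 1 ≡ 1 (mod 40) and x^{40} = 1 for x ≠ 0 (Fermat). So σ⁻¹(11) = 11^33 mod 41.
Repeated squaring mod 41: 11^1 ≡ 11, 11^2 ≡ 11² = 121 ≡ 39, 11^4 ≡ 39² = 1521 ≡ 4, 11^8 ≡ 4² = 16, 11^16 ≡ 16² = 256 ≡ 10, 11^32 ≡ 10² = 100 ≡ 18. Since 33 = 32 + 1, 11^33 ≡ 18·11: 18·11 = 198 ≡ 34. So 11^33 ≡ 34 (mod 41).
Hence σ⁻¹(11) = 34.

34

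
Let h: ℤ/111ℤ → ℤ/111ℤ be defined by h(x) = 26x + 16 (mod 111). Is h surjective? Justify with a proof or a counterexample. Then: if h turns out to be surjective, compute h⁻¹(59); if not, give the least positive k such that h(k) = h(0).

23

Since gcd(26, 111) = 1, 26 is invertible modulo 111. Euclid's algorithm: 111 = 4·26 + 7, 26 = 3·7 + 5, 7 = 1·5 + 2, 5 = 2·2 + 1; back-substituting gives 1 = 47·26 − 11·111, so 26⁻¹ ≡ 47 (mod 111).
Then y ↦ 47(y − 16) is a two-sided inverse to h, so every y ∈ ℤ/111ℤ has a preimage.
Thus h is surjective.
Since h is surjective, we find h⁻¹(59): we need 26x ≡ 59 − 16 ≡ 43 (mod 111). Using 26⁻¹ = 47: x ≡ 47·43 = 2021 = 18·111 + 23, so x = 23.
Check: h(23) = 26·23 + 16 = 614 = 5·111 + 59 ≡ 59 (mod 111).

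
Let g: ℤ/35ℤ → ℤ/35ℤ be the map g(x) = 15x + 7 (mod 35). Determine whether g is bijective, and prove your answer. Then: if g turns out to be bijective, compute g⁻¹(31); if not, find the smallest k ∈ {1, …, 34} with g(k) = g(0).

7

We have gcd(15, 35) = 5 > 1. Taking a = 0 and b = 7: g(0) = 7 and g(7) = 15·7 + 7 = 112 ≡ 7 (mod 35).
So g(0) = g(7) while 0 ≠ 7, so g is not injective, hence not bijective.
Since g is not bijective, we find the least positive k with g(k) = g(0): this means 15k ≡ 0 (mod 35), i.e. 35 ∣ 15k. Since gcd(15, 35) = 5, dividing through by 5 this holds exactly when 7 ∣ 3k, and as gcd(3, 7) = 1, exactly when 7 ∣ k.
The smallest positive such k is 7.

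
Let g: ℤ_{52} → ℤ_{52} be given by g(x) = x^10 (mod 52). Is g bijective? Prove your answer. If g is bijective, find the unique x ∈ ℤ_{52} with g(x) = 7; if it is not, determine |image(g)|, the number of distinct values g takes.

14

g(12): Repeated squaring mod 52: 12^1 ≡ 12, 12^2 ≡ 12² = 144 ≡ 40, 12^4 ≡ 40² = 1600 ≡ 40, 12^8 ≡ 40² = 1600 ≡ 40. Since 10 = 8 + 2, 12^10 ≡ 40·40: 40·40 = 1600 ≡ 40. So 12^10 ≡ 40 (mod 52).
g(14): Repeated squaring mod 52: 14^1 ≡ 14, 14^2 ≡ 14² = 196 ≡ 40, 14^4 ≡ 40² = 1600 ≡ 40, 14^8 ≡ 40² = 1600 ≡ 40. Since 10 = 8 + 2, 14^10 ≡ 40·40: 40·40 = 1600 ≡ 40. So 14^10 ≡ 40 (mod 52).
So g(12) = g(14) = 40 while 12 ≠ 14, so g is not injective, hence not bijective.
Since g is not bijective, we determine |image(g)|. Computing x^10 mod 52 for each x (by repeated squaring, reducing mod 52 at every step), the values g(0), g(1), …, g(51) are: 0, 1, 36, 29, 48, 25, 4, 17, 12, 9, 16, 49, 40, 13, 40, 49, 16, 9, 12, 17, 4, 25, 48, 29, 36, 1, 0, 1, 36, 29, 48, 25, 4, 17, 12, 9, 16, 49, 40, 13, 40, 49, 16, 9, 12, 17, 4, 25, 48, 29, 36, 1.
The distinct values are {0, 1, 4, 9, 12, 13, 16, 17, 25, 29, 36, 40, 48, 49}; there are 14 of them.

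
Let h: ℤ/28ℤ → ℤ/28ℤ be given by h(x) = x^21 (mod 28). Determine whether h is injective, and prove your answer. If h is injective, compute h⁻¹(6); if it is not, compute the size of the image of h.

9

h(2): Repeated squaring mod 28: 2^1 ≡ 2, 2^2 ≡ 2² = 4, 2^4 ≡ 4² = 16, 2^8 ≡ 16² = 256 ≡ 4, 2^16 ≡ 4² = 16. Since 21 = 16 + 4 + 1, 2^21 ≡ 16·16·2: 16·16 = 256 ≡ 4, then 4·2 = 8. So 2^21 ≡ 8 (mod 28).
h(4): Repeated squaring mod 28: 4^1 ≡ 4, 4^2 ≡ 4² = 16, 4^4 ≡ 16² = 256 ≡ 4, 4^8 ≡ 4² = 16, 4^16 ≡ 16² = 256 ≡ 4. Since 21 = 16 + 4 + 1, 4^21 ≡ 4·4·4: 4·4 = 16, then 16·4 = 64 ≡ 8. So 4^21 ≡ 8 (mod 28).
So h(2) = h(4) = 8 while 2 ≠ 4, hence h is not injective.
Since h is not injective, we determine |image(h)|. Computing x^21 mod 28 for each x (by repeated squaring, reducing mod 28 at every step), the values h(0), h(1), …, h(27) are: 0, 1, 8, 27, 8, 13, 20, 7, 8, 1, 20, 15, 20, 13, 0, 15, 8, 13, 8, 27, 20, 21, 8, 15, 20, 1, 20, 27.
The distinct values are {0, 1, 7, 8, 13, 15, 20, 21, 27}; there are 9 of them.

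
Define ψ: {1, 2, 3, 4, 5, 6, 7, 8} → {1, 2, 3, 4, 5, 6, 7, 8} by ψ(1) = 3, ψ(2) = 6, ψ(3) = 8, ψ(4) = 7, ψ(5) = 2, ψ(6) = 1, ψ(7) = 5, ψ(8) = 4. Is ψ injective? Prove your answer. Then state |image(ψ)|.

8

The values ψ(1), …, ψ(8) are 3, 6, 8, 7, 2, 1, 5, 4 — all distinct.
So ψ(x_1) = ψ(x_2) only when x_1 = x_2, and ψ is injective.
The image of ψ is {1, 2, 3, 4, 5, 6, 7, 8}, which has 8 elements.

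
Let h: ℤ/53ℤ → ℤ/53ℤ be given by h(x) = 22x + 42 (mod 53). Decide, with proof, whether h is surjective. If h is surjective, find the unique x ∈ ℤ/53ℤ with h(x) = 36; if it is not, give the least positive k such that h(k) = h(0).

Recall that h is surjective if every y in the codomain equals h(x) for some x in the domain.
Since gcd(22, 53) = 1, 22 is invertible modulo 53. Euclid's algorithm: 53 = 2·22 + 9, 22 = 2·9 + 4, 9 = 2·4 + 1; back-substituting gives 1 = 41·22 − 17·53, so 22⁻¹ ≡ 41 (mod 53).
For any y ∈ ℤ/53ℤ, x = 41(y − 42) mod 53 satisfies h(x) = 22·41(y − 42) + 42 ≡ y (since 22·41 ≡ 1 mod 53). So every y has a preimage.
Thus h is surjective.
Since h is surjective, we find h⁻¹(36): we need 22x ≡ 36 − 42 ≡ 47 (mod 53). Using 22⁻¹ = 41: x ≡ 41·47 = 1927 = 36·53 + 19, so x = 19.
Check: h(19) = 22·19 + 42 = 460 = 8·53 + 36 ≡ 36 (mod 53).

19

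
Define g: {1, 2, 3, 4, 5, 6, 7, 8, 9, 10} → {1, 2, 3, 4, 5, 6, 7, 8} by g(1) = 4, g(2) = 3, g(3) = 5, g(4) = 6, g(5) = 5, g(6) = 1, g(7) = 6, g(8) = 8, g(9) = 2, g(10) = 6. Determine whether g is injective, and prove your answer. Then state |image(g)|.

7

g(3) = 5 = g(5) with 3 ≠ 5, so g is not injective.
The image of g is {1, 2, 3, 4, 5, 6, 8}, which has 7 elements.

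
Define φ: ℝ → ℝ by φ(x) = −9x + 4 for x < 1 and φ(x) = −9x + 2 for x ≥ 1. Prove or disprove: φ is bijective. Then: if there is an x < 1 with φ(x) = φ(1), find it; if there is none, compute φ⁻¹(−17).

Both pieces are strictly decreasing (slopes −9 and −9), so each is injective on its own interval.
The left piece maps (−∞, 1) onto (−5, ∞); the right piece maps [1, ∞) onto (−∞, −7].
The images leave a gap (−5 has no preimage), so φ is not surjective, hence not bijective.
Because the two images are disjoint, no x < 1 has φ(x) = φ(1), so we compute φ⁻¹(−17): −17 lies in (−∞, −7], so solve −9x + 2 = −17: x = (−17 − 2)/(−9) = 19/9.

19/9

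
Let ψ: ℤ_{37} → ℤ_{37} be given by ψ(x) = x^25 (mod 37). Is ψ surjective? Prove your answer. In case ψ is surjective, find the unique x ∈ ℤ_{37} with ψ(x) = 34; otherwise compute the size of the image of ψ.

7

Since 37 is prime, the nonzero elements of ℤ_{37} form a cyclic group of order 36.
As gcd(25, 36) = 1, raising to the 25th power is a bijection on this group: if a^25 ≡ b^25 then (ab^{−1})^25 = 1, and the only element of order dividing gcd(25, 36) = 1 is 1, so a = b.
With ψ(0) = 0 this makes ψ injective on all of ℤ_{37}, hence bijective (finite equal-size domain and codomain). In particular ψ is surjective.
Since ψ is surjective, we find the preimage of 34. The inverse of x ↦ x^25 on (ℤ_{37})^× is x ↦ x^13, because 25·13 = 325 = 9·36 + 1 ≡ 1 (mod 36) and x^{36} = 1 for x ≠ 0 (Fermat). So ψ⁻¹(34) = 34^13 mod 37.
Repeated squaring mod 37: 34^1 ≡ 34, 34^2 ≡ 34² = 1156 ≡ 9, 34^4 ≡ 9² = 81 ≡ 7, 34^8 ≡ 7² = 49 ≡ 12. Since 13 = 8 + 4 + 1, 34^13 ≡ 12·7·34: 12·7 = 84 ≡ 10, then 10·34 = 340 ≡ 7. So 34^13 ≡ 7 (mod 37).
Hence ψ⁻¹(34) = 7.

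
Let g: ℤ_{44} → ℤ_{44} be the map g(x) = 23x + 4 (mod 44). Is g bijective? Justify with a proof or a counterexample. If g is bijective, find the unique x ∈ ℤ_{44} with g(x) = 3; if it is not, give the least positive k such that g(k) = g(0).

If g(s) = g(t), then 23s ≡ 23t (mod 44). Because gcd(23, 44) = 1, we may cancel 23 to get s ≡ t (mod 44).
We now compute 23⁻¹ mod 44 explicitly. Euclid's algorithm: 44 = 1·23 + 21, 23 = 1·21 + 2, 21 = 10·2 + 1; back-substituting gives 1 = 23·23 − 12·44, so 23⁻¹ ≡ 23 (mod 44).
For any y ∈ ℤ_{44}, x = 23(y − 4) mod 44 satisfies g(x) = 23·23(y − 4) + 4 ≡ y (since 23·23 ≡ 1 mod 44). So every y has a preimage.
Therefore g is bijective.
Since g is bijective, we compute g⁻¹(3): solve 23x + 4 ≡ 3 (mod 44), i.e. 23x ≡ 43 (mod 44).
Multiplying by 23⁻¹ = 23 gives x ≡ 23·43 = 989 = 22·44 + 21 ≡ 21 (mod 44).
Check: g(21) = 23·21 + 4 = 487 = 11·44 + 3 ≡ 3 (mod 44).

21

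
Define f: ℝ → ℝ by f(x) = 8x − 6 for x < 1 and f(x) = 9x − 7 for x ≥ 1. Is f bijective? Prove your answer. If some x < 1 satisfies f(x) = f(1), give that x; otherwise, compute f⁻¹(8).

5/3

Both pieces are strictly increasing (slopes 8 and 9), so each is injective on its own interval.
The left piece maps (−∞, 1) onto (−∞, 2); the right piece maps [1, ∞) onto [2, ∞).
Since 2 = 2, the images partition ℝ: f is injective and surjective, hence bijective.
Because the two images are disjoint, no x < 1 has f(x) = f(1), so we compute f⁻¹(8): 8 lies in [2, ∞), so solve 9x − 7 = 8: x = (8 + 7)/9 = 5/3.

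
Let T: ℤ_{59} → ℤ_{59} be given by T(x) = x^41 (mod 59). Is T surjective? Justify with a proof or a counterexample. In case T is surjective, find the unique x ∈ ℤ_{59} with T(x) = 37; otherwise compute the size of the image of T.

10

Since 59 is prime, the nonzero elements of ℤ_{59} form a cyclic group of order 58.
As gcd(41, 58) = 1, raising to the 41st power is a bijection on this group: if u^41 ≡ v^41 then (uv^{−1})^41 = 1, and the only element of order dividing gcd(41, 58) = 1 is 1, so u = v.
With T(0) = 0 this makes T injective on all of ℤ_{59}, hence bijective (finite equal-size domain and codomain). In particular T is surjective.
Since T is surjective, we find the preimage of 37. The inverse of x ↦ x^41 on (ℤ_{59})^× is x ↦ x^17, because 41·17 = 697 = 12·58 + 1 ≡ 1 (mod 58) and x^{58} = 1 for x ≠ 0 (Fermat). So T⁻¹(37) = 37^17 mod 59.
Repeated squaring mod 59: 37^1 ≡ 37, 37^2 ≡ 37² = 1369 ≡ 12, 37^4 ≡ 12² = 144 ≡ 26, 37^8 ≡ 26² = 676 ≡ 27, 37^16 ≡ 27² = 729 ≡ 21. Since 17 = 16 + 1, 37^17 ≡ 21·37: 21·37 = 777 ≡ 10. So 37^17 ≡ 10 (mod 59).
Hence T⁻¹(37) = 10.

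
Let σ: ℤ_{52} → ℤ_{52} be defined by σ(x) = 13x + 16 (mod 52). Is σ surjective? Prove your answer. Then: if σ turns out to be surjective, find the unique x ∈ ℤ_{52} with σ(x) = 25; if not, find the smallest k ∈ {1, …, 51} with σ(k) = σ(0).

Recall that surjectivity means every element of the codomain has a preimage under σ.
Since gcd(13, 52) = 13, we have 13x ≡ 0 (mod 13) for all x, so σ(x) ≡ 3 (mod 13).
But 0 ≢ 3 (mod 13), so 0 ∈ ℤ_{52} has no preimage. Therefore σ is not surjective.
Since σ is not surjective, we find the least positive k with σ(k) = σ(0): this means 13k ≡ 0 (mod 52), i.e. 52 ∣ 13k. Since gcd(13, 52) = 13, dividing through by 13 this holds exactly when 4 ∣ k.
The smallest positive such k is 4.

4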